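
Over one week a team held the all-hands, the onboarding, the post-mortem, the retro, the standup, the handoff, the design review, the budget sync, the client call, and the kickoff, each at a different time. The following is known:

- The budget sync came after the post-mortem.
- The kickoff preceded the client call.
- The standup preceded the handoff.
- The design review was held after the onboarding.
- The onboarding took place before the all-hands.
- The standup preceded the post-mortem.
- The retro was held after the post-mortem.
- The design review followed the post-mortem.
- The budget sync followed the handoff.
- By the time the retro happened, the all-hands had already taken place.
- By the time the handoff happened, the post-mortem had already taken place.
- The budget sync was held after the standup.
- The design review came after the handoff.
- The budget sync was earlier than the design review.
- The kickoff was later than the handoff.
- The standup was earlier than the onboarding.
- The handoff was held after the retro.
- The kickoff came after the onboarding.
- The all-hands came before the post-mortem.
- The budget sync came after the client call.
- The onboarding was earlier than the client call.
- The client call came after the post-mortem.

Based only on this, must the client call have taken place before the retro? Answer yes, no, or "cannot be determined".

no

Tracing the constraints gives the retro → the handoff → the kickoff → the client call, so the retro must come before the client call.
That means the client call cannot be before the retro.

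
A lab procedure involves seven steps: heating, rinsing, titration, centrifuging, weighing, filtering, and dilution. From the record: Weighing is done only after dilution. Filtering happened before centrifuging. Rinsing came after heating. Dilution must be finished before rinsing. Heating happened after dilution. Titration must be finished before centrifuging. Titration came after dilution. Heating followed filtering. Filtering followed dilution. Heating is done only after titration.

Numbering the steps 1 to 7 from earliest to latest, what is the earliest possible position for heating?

4

Dilution, filtering, and titration must all come before heating — 3 forced predecessors.
Nothing else is forced ahead of heating, so its earliest slot is position 3 + 1 = 4.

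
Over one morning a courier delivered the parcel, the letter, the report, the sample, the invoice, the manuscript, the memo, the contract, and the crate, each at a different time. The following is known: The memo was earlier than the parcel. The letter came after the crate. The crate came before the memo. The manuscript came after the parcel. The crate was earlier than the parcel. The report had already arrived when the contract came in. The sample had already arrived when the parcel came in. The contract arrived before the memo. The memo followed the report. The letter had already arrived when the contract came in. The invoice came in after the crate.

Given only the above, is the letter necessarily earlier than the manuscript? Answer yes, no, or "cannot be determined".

Chain the constraints: the letter → the contract → the memo → the parcel → the manuscript. Each link is directly stated, so the letter comes before the manuscript.

yes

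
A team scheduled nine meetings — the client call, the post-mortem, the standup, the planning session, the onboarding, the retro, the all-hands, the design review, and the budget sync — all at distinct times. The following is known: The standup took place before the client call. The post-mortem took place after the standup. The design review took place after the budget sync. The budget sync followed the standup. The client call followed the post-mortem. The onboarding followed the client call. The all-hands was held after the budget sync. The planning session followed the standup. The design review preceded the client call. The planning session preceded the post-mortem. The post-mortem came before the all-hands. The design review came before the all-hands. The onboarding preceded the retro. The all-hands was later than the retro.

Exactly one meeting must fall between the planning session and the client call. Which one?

the post-mortem

Tracing the constraints gives the planning session → the post-mortem → the client call, so the post-mortem sits after the planning session and before the client call.
No other meeting is forced both after the planning session and before the client call.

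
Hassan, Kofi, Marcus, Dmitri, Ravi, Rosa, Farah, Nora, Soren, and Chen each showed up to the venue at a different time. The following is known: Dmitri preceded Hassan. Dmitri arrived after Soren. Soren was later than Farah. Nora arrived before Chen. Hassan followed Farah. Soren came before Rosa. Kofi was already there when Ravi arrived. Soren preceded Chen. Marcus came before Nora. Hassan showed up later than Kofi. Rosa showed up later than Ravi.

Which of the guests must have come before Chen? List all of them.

Farah, Marcus, Nora, Soren

Directly stated before Chen: Nora and Soren.
Farah reaches Chen via Farah → Soren → Chen.
Marcus reaches Chen via Marcus → Nora → Chen.
No chain forces Kofi (or any of the others) ahead of Chen.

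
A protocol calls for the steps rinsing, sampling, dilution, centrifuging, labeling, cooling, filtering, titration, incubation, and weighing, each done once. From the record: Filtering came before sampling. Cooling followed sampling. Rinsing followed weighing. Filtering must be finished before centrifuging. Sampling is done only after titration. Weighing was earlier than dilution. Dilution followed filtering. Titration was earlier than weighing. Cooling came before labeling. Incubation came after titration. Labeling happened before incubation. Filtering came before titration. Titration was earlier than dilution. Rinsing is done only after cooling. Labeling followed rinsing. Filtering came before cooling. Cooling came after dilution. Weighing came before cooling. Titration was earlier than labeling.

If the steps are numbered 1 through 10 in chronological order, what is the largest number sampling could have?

6

Sampling must come before cooling, incubation, labeling, and rinsing — 4 steps forced after it.
Everything else can be placed before sampling in some valid order, so sampling can sit as late as position 10 − 4 = 6.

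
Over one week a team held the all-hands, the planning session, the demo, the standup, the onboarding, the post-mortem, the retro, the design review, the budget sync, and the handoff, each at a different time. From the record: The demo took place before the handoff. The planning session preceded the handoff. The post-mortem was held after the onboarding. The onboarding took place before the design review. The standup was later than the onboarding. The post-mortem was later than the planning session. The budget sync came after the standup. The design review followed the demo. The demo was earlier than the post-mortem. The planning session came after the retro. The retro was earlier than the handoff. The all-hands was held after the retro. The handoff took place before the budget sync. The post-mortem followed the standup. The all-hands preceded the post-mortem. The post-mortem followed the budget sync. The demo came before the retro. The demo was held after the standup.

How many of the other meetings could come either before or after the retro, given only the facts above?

Forced before the retro: the demo, the onboarding, and the standup; forced after the retro: the all-hands, the budget sync, the handoff, the planning session, and the post-mortem.
That leaves the design review with no forced order relative to the retro — 1.

1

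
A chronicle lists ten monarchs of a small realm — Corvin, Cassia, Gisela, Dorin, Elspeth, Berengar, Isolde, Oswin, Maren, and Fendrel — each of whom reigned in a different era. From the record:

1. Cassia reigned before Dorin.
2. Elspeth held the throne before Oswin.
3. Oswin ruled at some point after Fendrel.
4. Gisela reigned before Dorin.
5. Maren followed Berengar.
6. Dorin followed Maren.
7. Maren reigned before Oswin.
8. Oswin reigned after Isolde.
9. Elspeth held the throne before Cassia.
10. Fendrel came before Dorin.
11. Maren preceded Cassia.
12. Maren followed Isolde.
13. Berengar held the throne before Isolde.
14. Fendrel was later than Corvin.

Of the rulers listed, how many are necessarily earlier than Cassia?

Directly stated before Cassia: Elspeth and Maren.
Berengar reaches Cassia via Berengar → Maren → Cassia.
Isolde reaches Cassia via Isolde → Maren → Cassia.
That's Berengar, Elspeth, Isolde, and Maren — 4 in all.

4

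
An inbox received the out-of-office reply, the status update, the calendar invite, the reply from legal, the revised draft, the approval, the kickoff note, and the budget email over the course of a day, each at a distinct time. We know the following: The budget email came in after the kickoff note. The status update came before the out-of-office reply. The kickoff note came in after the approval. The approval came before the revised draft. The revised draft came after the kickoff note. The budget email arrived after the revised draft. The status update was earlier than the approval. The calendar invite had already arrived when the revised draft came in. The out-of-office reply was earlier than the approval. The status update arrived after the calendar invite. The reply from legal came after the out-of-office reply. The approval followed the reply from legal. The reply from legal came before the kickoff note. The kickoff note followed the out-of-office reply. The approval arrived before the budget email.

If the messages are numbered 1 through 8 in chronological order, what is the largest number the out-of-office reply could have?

The out-of-office reply must come before the approval, the budget email, the kickoff note, the reply from legal, and the revised draft — 5 messages forced after it.
Everything else can be placed before the out-of-office reply in some valid order, so the out-of-office reply can sit as late as position 8 − 5 = 3.

3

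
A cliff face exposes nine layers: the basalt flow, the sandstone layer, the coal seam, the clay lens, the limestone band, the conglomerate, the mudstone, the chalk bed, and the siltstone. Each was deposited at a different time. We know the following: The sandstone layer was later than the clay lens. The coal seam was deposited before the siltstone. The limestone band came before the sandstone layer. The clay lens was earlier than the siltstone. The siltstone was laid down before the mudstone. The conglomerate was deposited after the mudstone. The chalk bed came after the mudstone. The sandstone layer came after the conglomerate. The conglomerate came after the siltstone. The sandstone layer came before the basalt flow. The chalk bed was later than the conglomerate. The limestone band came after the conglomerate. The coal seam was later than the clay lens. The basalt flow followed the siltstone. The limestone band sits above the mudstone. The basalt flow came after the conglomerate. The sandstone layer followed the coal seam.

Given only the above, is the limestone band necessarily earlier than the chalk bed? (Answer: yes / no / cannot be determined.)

cannot be determined

No chain of stated constraints runs from the limestone band to the chalk bed, and none runs from the chalk bed to the limestone band either.
So the relative order of the limestone band and the chalk bed is not fixed by the given facts.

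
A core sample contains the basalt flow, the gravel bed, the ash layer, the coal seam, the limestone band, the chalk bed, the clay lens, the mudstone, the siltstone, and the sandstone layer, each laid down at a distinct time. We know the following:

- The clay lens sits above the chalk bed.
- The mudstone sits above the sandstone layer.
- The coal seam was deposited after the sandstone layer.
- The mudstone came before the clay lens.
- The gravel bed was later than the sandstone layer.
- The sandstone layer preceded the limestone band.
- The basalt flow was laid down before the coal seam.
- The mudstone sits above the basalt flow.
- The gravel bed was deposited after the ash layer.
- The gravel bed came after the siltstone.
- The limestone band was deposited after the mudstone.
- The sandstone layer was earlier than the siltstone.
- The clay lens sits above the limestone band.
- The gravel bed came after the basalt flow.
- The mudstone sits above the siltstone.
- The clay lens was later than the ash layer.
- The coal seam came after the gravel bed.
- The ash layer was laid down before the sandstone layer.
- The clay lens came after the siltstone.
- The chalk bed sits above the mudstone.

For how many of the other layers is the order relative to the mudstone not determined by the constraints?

2

Forced before the mudstone: the ash layer, the basalt flow, the sandstone layer, and the siltstone; forced after the mudstone: the chalk bed, the clay lens, and the limestone band.
That leaves the coal seam and the gravel bed with no forced order relative to the mudstone — 2.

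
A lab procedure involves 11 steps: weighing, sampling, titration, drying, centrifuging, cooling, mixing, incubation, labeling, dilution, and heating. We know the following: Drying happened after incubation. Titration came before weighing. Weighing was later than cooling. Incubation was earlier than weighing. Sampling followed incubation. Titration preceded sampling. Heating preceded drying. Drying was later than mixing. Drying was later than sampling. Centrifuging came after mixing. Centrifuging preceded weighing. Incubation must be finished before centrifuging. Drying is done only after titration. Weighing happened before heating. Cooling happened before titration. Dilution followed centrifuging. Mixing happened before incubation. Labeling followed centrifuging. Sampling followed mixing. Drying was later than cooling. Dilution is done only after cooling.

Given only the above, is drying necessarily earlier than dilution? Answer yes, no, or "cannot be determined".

cannot be determined

No chain of stated constraints runs from drying to dilution, and none runs from dilution to drying either.
So the relative order of drying and dilution is not fixed by the given facts.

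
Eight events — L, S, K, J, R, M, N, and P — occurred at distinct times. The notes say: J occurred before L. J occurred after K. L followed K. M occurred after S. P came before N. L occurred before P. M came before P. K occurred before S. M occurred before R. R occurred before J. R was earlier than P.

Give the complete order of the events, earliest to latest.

K, S, M, R, J, L, P, N

The constraints fix every adjacent pair, so only one ordering works:
K → S → M → R → J → L → P → N.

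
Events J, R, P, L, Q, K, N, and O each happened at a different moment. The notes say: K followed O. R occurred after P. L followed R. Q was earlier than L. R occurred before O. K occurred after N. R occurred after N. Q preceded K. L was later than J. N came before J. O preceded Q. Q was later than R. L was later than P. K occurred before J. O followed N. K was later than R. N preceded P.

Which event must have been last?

Every other event has a chain of constraints placing it before L, so L is last.

L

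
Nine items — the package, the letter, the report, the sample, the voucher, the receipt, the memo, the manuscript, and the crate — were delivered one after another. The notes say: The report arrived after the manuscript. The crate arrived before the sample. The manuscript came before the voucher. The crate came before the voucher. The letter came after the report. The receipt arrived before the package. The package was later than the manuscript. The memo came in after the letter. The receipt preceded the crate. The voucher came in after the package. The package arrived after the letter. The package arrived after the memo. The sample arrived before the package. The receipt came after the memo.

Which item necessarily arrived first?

the manuscript

The manuscript has a chain of constraints placing it before every other item, so the manuscript must be first.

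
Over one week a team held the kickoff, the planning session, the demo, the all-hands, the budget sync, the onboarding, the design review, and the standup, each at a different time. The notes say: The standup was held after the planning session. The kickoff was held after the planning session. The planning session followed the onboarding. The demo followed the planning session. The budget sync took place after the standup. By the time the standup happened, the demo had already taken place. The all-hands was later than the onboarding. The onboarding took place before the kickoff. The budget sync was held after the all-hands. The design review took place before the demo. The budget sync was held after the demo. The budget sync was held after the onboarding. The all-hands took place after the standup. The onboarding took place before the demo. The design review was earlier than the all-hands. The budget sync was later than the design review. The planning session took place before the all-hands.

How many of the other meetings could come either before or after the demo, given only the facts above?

Forced before the demo: the design review, the onboarding, and the planning session; forced after the demo: the all-hands, the budget sync, and the standup.
That leaves the kickoff with no forced order relative to the demo — 1.

1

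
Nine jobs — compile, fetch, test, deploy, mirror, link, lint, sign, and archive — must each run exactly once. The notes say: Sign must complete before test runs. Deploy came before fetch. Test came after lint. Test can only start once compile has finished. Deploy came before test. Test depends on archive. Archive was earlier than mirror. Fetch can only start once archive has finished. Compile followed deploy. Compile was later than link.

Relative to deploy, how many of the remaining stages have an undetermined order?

5

Forced after deploy: compile, fetch, and test.
That leaves archive, link, lint, mirror, and sign with no forced order relative to deploy — 5.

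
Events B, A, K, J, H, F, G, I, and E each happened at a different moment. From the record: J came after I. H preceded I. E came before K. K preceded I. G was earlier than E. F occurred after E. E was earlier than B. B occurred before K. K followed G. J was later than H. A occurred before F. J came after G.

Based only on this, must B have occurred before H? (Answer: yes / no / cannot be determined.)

cannot be determined

No chain of stated constraints runs from B to H, and none runs from H to B either.
So the relative order of B and H is not fixed by the given facts.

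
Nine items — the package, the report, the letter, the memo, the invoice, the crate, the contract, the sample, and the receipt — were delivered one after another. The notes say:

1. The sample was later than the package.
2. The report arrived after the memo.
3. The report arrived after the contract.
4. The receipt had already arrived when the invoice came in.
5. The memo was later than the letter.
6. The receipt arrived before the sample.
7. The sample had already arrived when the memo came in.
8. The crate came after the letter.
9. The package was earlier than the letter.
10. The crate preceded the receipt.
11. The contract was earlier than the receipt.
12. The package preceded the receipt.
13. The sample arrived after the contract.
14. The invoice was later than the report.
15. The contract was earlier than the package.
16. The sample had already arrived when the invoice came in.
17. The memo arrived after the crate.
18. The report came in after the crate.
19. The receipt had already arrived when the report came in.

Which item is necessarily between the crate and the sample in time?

the receipt

Tracing the constraints gives the crate → the receipt → the sample, so the receipt sits after the crate and before the sample.
No other item is forced both after the crate and before the sample.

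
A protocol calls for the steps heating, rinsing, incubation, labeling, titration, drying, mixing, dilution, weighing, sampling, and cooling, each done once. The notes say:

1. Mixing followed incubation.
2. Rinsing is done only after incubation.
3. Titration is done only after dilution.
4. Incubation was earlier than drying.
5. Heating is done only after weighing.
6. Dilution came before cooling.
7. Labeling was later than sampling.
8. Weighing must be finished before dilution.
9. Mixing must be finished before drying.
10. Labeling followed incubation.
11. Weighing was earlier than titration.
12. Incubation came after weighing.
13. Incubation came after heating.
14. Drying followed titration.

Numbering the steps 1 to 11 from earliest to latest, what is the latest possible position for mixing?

10

Mixing must come before drying — 1 step forced after it.
Everything else can be placed before mixing in some valid order, so mixing can sit as late as position 11 − 1 = 10.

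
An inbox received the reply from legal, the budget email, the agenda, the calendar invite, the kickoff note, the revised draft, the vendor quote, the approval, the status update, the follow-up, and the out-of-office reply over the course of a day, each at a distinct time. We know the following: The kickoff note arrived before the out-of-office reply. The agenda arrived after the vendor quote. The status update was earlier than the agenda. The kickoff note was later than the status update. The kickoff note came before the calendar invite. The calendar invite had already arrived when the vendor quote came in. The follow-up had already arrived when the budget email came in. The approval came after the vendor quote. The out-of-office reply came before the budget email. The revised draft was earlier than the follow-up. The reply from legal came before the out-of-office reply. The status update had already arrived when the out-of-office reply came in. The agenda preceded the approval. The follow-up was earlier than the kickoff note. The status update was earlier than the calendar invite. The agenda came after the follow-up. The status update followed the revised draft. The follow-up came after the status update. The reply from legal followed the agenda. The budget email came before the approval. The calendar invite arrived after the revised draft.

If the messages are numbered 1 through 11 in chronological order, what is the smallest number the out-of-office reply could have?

9

The agenda, the calendar invite, the follow-up, the kickoff note, the reply from legal, the revised draft, the status update, and the vendor quote must all come before the out-of-office reply — 8 forced predecessors.
Nothing else is forced ahead of the out-of-office reply, so its earliest slot is position 8 + 1 = 9.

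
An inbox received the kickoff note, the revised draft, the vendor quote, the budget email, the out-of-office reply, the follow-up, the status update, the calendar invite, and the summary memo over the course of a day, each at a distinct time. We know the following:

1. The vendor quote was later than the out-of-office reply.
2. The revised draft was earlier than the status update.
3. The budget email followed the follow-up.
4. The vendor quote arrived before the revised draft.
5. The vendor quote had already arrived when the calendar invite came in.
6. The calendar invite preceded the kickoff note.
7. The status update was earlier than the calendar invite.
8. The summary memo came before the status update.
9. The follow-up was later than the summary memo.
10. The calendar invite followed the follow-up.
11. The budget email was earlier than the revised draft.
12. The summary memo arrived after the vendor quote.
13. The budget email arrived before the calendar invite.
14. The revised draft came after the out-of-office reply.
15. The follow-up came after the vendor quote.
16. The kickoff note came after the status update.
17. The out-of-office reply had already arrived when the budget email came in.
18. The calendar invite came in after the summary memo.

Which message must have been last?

Every other message has a chain of constraints placing it before the kickoff note, so the kickoff note is last.

the kickoff note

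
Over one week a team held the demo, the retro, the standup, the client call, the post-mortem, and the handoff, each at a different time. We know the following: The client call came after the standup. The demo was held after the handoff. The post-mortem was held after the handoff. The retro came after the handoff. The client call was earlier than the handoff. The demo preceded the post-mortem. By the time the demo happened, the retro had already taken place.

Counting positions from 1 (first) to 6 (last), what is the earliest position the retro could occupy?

The client call, the handoff, and the standup must all come before the retro — 3 forced predecessors.
Nothing else is forced ahead of the retro, so its earliest slot is position 3 + 1 = 4.

4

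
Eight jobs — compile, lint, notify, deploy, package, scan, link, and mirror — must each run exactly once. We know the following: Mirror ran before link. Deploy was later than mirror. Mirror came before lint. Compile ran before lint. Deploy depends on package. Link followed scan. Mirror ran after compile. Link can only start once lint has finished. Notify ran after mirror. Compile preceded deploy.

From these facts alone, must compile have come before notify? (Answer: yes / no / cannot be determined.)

Chain the constraints: compile → mirror → notify. Each link is directly stated, so compile comes before notify.

yes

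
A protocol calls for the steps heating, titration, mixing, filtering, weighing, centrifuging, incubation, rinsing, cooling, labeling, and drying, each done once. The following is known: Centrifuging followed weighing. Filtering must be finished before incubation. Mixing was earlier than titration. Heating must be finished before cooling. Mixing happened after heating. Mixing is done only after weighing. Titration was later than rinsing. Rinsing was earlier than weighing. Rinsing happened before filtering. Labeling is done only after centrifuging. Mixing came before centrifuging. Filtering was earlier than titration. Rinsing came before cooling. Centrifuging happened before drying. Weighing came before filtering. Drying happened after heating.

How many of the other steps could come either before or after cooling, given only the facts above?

8

Forced before cooling: heating and rinsing.
That leaves centrifuging, drying, filtering, incubation, labeling, mixing, titration, and weighing with no forced order relative to cooling — 8.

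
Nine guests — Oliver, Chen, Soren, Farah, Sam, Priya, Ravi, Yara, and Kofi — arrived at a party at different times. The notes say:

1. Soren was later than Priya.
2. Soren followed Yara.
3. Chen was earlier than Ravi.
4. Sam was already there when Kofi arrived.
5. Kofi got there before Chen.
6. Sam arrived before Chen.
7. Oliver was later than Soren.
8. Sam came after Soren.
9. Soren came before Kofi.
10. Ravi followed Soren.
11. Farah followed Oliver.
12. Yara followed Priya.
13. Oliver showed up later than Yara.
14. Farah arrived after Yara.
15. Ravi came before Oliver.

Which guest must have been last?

Every other guest has a chain of constraints placing them before Farah, so Farah is last.

Farah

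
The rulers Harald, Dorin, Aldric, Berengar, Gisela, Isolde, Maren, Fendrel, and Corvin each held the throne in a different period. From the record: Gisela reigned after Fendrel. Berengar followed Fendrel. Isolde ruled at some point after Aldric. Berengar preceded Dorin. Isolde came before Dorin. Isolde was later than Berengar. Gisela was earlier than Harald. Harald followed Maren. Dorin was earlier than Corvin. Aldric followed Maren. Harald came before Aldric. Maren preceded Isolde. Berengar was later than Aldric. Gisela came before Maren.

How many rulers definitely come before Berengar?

Directly stated before Berengar: Aldric and Fendrel.
Gisela reaches Berengar via Gisela → Harald → Aldric → Berengar.
Harald reaches Berengar via Harald → Aldric → Berengar.
Maren reaches Berengar via Maren → Aldric → Berengar.
That's Aldric, Fendrel, Gisela, Harald, and Maren — 5 in all.

5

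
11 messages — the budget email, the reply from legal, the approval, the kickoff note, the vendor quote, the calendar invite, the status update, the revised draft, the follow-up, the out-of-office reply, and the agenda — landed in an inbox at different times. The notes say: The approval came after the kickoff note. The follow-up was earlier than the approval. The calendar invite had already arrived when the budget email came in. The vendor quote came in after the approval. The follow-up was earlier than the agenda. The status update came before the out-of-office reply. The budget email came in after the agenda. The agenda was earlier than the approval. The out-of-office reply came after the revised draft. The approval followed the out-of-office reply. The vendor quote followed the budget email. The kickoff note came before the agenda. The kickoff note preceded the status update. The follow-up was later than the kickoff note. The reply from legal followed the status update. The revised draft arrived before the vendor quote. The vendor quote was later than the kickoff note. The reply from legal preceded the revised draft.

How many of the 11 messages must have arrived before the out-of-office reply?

4

Directly stated before the out-of-office reply: the revised draft and the status update.
The kickoff note reaches the out-of-office reply via the kickoff note → the status update → the out-of-office reply.
The reply from legal reaches the out-of-office reply via the reply from legal → the revised draft → the out-of-office reply.
No chain forces the calendar invite (or any of the others) ahead of the out-of-office reply.
That's the kickoff note, the reply from legal, the revised draft, and the status update — 4 in all.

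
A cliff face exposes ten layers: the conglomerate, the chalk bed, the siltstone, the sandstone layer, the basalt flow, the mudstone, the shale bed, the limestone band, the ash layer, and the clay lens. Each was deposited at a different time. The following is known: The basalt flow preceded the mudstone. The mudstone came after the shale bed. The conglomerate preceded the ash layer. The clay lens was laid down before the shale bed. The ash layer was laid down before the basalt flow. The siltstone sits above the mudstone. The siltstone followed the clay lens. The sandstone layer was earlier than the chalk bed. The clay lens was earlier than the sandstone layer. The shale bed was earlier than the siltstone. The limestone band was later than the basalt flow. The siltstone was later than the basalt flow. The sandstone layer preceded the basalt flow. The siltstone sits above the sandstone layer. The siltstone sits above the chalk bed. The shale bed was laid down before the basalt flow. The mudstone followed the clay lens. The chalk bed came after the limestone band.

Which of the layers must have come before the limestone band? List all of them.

the ash layer, the basalt flow, the clay lens, the conglomerate, the sandstone layer, the shale bed

Directly stated before the limestone band: the basalt flow.
The ash layer reaches the limestone band via the ash layer → the basalt flow → the limestone band.
The clay lens reaches the limestone band via the clay lens → the sandstone layer → the basalt flow → the limestone band.
The conglomerate reaches the limestone band via the conglomerate → the ash layer → the basalt flow → the limestone band.
Likewise the sandstone layer and the shale bed each reach the limestone band by chaining the stated constraints.
No chain forces the chalk bed (or any of the others) ahead of the limestone band.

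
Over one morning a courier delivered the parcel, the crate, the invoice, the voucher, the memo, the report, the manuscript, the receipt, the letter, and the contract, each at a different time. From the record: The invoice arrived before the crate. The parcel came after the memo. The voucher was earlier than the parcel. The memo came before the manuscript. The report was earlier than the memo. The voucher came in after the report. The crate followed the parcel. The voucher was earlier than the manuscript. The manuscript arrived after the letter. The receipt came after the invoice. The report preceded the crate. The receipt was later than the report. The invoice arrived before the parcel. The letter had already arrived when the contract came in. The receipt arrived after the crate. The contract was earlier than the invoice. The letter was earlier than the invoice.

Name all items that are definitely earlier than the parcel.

Directly stated before the parcel: the invoice, the memo, and the voucher.
The contract reaches the parcel via the contract → the invoice → the parcel.
The letter reaches the parcel via the letter → the invoice → the parcel.
The report reaches the parcel via the report → the voucher → the parcel.
No chain forces the crate (or any of the others) ahead of the parcel.

the contract, the invoice, the letter, the memo, the report, the voucher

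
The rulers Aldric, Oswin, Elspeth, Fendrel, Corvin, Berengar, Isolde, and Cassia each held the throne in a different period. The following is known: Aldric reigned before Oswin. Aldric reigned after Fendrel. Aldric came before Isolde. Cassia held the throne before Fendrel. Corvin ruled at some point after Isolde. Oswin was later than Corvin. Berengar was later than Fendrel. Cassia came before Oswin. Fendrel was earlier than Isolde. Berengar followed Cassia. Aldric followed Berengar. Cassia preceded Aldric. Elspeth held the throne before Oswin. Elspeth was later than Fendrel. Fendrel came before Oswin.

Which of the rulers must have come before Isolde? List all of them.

Directly stated before Isolde: Aldric and Fendrel.
Berengar reaches Isolde via Berengar → Aldric → Isolde.
Cassia reaches Isolde via Cassia → Aldric → Isolde.
No chain forces Corvin (or any of the others) ahead of Isolde.

Aldric, Berengar, Cassia, Fendrel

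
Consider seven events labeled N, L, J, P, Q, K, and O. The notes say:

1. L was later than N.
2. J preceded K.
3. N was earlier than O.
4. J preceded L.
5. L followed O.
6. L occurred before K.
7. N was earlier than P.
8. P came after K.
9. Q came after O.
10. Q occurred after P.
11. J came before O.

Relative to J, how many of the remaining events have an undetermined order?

1

Forced after J: K, L, O, P, and Q.
That leaves N with no forced order relative to J — 1.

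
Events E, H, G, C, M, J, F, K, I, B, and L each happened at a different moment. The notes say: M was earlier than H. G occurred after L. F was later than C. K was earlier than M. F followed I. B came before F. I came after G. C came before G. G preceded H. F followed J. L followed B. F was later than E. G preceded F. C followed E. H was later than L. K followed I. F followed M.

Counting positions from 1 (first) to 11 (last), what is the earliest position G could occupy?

5

B, C, E, and L must all come before G — 4 forced predecessors.
Nothing else is forced ahead of G, so its earliest slot is position 4 + 1 = 5.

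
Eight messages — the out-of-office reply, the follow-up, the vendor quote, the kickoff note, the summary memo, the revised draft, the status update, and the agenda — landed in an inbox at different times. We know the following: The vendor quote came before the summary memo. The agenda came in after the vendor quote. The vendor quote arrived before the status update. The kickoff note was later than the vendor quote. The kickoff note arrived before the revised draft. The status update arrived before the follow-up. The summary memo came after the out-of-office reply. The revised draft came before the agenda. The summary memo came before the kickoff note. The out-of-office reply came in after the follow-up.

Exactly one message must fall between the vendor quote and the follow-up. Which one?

the status update

Tracing the constraints gives the vendor quote → the status update → the follow-up, so the status update sits after the vendor quote and before the follow-up.
No other message is forced both after the vendor quote and before the follow-up.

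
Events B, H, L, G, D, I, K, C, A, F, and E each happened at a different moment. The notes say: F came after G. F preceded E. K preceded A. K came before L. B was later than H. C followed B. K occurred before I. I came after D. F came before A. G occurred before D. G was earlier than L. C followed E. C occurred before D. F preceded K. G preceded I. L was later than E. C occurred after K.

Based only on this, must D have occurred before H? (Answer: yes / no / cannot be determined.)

Tracing the constraints gives H → B → C → D, so H must come before D.
That means D cannot be before H.

no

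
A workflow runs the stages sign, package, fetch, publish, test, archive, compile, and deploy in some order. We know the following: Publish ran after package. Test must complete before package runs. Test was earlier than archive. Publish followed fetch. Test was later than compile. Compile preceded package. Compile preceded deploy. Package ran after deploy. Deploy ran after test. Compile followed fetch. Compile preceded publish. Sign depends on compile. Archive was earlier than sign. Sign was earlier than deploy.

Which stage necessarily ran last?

Every other stage has a chain of constraints placing it before publish, so publish is last.

publish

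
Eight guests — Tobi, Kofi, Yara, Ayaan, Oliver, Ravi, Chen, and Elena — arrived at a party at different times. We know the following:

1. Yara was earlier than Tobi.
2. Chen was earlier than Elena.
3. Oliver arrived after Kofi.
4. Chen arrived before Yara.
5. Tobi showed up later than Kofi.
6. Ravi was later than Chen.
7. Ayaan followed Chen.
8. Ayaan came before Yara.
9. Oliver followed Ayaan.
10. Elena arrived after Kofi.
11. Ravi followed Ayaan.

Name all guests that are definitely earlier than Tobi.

Directly stated before Tobi: Kofi and Yara.
Ayaan reaches Tobi via Ayaan → Yara → Tobi.
Chen reaches Tobi via Chen → Yara → Tobi.

Ayaan, Chen, Kofi, Yara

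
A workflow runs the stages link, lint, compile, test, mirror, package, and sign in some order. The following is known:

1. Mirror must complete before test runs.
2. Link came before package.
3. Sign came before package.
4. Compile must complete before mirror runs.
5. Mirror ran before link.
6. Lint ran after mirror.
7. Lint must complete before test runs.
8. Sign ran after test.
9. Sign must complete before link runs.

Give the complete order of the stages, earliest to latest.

compile, mirror, lint, test, sign, link, package

The constraints fix every adjacent pair, so only one ordering works:
compile → mirror → lint → test → sign → link → package.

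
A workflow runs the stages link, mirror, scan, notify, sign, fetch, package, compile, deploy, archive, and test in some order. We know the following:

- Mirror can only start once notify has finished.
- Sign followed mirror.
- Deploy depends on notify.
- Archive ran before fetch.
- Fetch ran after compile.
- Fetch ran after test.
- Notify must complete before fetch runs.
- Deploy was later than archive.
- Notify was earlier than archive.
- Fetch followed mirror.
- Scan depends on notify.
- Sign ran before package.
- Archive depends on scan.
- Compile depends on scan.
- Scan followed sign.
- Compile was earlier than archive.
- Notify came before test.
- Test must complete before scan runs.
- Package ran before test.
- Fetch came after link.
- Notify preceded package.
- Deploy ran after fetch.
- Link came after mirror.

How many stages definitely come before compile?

6

Directly stated before compile: scan.
Mirror reaches compile via mirror → sign → scan → compile.
Notify reaches compile via notify → scan → compile.
Package reaches compile via package → test → scan → compile.
Likewise sign and test each reach compile by chaining the stated constraints.
No chain forces link (or any of the others) ahead of compile.
That's mirror, notify, package, scan, sign, and test — 6 in all.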